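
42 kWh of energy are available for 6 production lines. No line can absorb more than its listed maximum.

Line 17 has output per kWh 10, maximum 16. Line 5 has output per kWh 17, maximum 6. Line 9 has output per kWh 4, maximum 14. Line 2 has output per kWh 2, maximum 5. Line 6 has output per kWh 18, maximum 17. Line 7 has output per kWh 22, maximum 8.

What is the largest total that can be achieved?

Order the production lines by output per kWh: Line 7 22 > Line 6 18 > Line 5 17 > Line 17 10 > Line 9 4 > Line 2 2.
Give Line 7 8 to hit its cap of 8 → 34 left.
Give Line 6 17 to hit its cap of 17 → 17 left.
Line 5 takes 6 to reach its cap of 6 → 11 left.
Line 17 has room for 16 but only 11 remain, so it gets 11.
Total = 10×11 + 17×6 + 18×17 + 22×8 = 694.

694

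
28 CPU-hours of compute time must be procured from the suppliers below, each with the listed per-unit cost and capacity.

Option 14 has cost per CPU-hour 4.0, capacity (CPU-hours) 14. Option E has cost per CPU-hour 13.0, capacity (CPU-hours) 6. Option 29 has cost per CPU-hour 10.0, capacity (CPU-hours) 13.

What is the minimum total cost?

199

Use suppliers in increasing cost order.
Option 14 at 4.0: take all 14 CPU-hours — 14 still needed.
Option 29 at 10.0: take all 13 CPU-hours — 1 still needed.
Take 1 from Option E at 13.0 to finish.
Cost = 14×4.0 + 13×10.0 + 1×13.0 = 199.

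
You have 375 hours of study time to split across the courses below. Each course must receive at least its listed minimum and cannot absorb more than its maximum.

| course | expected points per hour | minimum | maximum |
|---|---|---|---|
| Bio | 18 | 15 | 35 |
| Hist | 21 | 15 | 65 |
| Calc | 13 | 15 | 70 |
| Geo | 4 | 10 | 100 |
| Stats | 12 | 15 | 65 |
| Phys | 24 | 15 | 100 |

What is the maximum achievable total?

Meeting every minimum uses 15+15+15+10+15+15 = 85 hours, leaving 290.
Order the courses by expected points per hour: Phys 24 > Hist 21 > Bio 18 > Calc 13 > Stats 12 > Geo 4.
Give Phys 85 more to hit its cap of 100 ; 205 left.
Hist takes 50 more to reach its cap of 65 ; 155 left.
Give Bio 20 more to hit its cap of 35 ; 135 left.
Calc: +55 to 70 (cap) ; 80 left.
Stats: +50 to 65 (cap) ; 30 left.
Geo has room for 90 more but only 30 remain, so it gets 40.
Total = 18×35 + 21×65 + 13×70 + 4×40 + 12×65 + 24×100 = 6245.

6245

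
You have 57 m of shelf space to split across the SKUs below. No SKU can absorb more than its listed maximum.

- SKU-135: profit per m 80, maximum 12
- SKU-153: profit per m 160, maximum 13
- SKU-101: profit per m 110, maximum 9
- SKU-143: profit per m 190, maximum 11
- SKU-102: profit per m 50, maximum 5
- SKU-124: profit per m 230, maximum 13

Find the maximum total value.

Rank by profit per m: SKU-124 230 > SKU-143 190 > SKU-153 160 > SKU-101 110 > SKU-135 80 > SKU-102 50.
SKU-124 takes 13 to reach its cap of 13 ; 44 left.
SKU-143: +11 to 11 (cap) ; 33 left.
Give SKU-153 13 to hit its cap of 13 ; 20 left.
SKU-101 takes 9 to reach its cap of 9 ; 11 left.
Only 11 left; SKU-135 takes them to reach 11.
Total = 80×11 + 160×13 + 110×9 + 190×11 + 230×13 = 9030.

9030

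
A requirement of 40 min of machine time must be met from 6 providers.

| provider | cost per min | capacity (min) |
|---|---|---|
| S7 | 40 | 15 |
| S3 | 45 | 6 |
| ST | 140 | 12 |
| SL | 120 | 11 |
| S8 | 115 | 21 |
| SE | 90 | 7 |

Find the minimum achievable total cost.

2880

Fill from the cheapest provider first.
Take 15 from S7 at 40 ; need 25 more.
S3 (45): use full 6 ; 19 min to go.
SE (90): use full 7 ; 12 min to go.
S8 (115): take the remaining 12 ; done.
SL, ST: unused.
Cost = 15×40 + 6×45 + 7×90 + 12×115 = 2880.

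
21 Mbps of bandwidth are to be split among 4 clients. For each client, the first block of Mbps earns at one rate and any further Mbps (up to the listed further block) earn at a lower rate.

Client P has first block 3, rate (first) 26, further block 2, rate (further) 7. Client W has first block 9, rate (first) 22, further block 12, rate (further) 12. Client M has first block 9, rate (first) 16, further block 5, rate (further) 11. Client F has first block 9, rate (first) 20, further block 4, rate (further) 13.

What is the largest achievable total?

Treat each block as its own option and order by rate: Client P/tier1 26 > Client W/tier1 22 > Client F/tier1 20 > Client M/tier1 16 > Client F/tier2 13 > Client W/tier2 12 > Client M/tier2 11 > Client P/tier2 7.
Client P tier1 at 26: fill all 3 ; 18 left.
Fill Client W tier1 block (9 at 22) ; 9 left.
Client F tier1 at 20: fill all 9 ; 0 left.
Total = 26×3 + 22×9 + 20×9 = 456.

456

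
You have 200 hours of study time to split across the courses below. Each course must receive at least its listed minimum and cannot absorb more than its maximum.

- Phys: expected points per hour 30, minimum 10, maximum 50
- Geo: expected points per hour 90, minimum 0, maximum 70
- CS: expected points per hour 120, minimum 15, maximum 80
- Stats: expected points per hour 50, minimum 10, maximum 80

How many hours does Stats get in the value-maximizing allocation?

Meeting every minimum uses 10+0+15+10 = 35 hours, leaving 165.
Highest expected points per hour first: CS 120 > Geo 90 > Stats 50 > Phys 30.
Give CS 65 more to hit its cap of 80 → 100 left.
Give Geo 70 more to hit its cap of 70 → 30 left.
Only 30 left; Stats takes them to reach 40.

40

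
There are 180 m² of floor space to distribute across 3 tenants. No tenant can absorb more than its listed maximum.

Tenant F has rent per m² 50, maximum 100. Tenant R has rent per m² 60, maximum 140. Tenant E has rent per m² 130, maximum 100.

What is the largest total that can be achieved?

Highest rent per m² first: Tenant E 130 > Tenant R 60 > Tenant F 50.
Tenant E: +100 to 100 (cap) — 80 left.
Tenant R: +80 (room for 140) → 80. Pool exhausted.
Total = 60×80 + 130×100 = 17800.

17800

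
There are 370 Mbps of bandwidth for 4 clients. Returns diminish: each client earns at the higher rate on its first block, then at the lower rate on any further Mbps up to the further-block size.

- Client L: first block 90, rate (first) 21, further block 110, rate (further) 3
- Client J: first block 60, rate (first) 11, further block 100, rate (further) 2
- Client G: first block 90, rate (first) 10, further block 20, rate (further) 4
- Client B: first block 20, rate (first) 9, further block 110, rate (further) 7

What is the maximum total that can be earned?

4400

Treat each block as its own option and order by rate: Client L/first 21 > Client J/first 11 > Client G/first 10 > Client B/first 9 > Client B/second 7 > Client G/second 4 > Client L/second 3 > Client J/second 2.
Client L/first (21): +90 → 280 left.
Fill Client J first block (60 at 11) → 220 left.
Fill Client G first block (90 at 10) → 130 left.
Fill Client B first block (20 at 9) → 110 left.
Fill Client B second block (110 at 7) → 0 left.
Total = 21×90 + 11×60 + 10×90 + 9×20 + 7×110 = 4400.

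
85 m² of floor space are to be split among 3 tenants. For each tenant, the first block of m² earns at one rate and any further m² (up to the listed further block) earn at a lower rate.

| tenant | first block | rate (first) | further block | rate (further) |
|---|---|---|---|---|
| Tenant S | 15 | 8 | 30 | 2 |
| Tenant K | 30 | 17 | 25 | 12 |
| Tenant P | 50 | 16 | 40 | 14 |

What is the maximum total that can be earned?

1380

Rank every tier by rate: Tenant K/first 17 > Tenant P/first 16 > Tenant P/second 14 > Tenant K/second 12 > Tenant S/first 8 > Tenant S/second 2.
Tenant K/first (17): +30 → 55 left.
Tenant P first at 16: fill all 50 → 5 left.
5 remain; put them into Tenant P second at 14.
Total = 17×30 + 16×50 + 14×5 = 1380.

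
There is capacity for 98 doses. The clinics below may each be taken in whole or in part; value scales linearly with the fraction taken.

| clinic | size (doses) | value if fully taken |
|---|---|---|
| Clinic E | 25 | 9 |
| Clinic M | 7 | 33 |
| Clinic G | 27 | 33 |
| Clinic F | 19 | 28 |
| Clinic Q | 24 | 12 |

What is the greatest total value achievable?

Rank by value-to-size ratio: Clinic M 33/7≈4.71, Clinic F 28/19≈1.47, Clinic G 33/27≈1.22, Clinic Q 12/24≈0.5, Clinic E 9/25≈0.36.
Clinic M: take in full, 7 doses for value 33 ; 91 left.
Take all of Clinic F (19 doses, value 28) ; 72 doses left.
Take all of Clinic G (27 doses, value 33) ; 45 doses left.
Clinic Q: take in full, 24 doses for value 12 ; 21 left.
Fill the last 21 doses with part of Clinic E: 21/25 of it earns 7.56.
Total value = 113.56.

113.56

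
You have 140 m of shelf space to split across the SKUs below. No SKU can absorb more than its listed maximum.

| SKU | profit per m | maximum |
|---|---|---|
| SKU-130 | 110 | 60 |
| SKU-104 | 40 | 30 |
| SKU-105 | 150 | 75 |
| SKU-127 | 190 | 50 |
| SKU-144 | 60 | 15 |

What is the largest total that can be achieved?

Order the SKUs by profit per m: SKU-127 190 > SKU-105 150 > SKU-130 110 > SKU-144 60 > SKU-104 40.
SKU-127 takes 50 to reach its cap of 50 → 90 left.
SKU-105 takes 75 to reach its cap of 75 → 15 left.
SKU-130: +15 (room for 60) → 15. Pool exhausted.
Total = 110×15 + 150×75 + 190×50 = 22400.

22400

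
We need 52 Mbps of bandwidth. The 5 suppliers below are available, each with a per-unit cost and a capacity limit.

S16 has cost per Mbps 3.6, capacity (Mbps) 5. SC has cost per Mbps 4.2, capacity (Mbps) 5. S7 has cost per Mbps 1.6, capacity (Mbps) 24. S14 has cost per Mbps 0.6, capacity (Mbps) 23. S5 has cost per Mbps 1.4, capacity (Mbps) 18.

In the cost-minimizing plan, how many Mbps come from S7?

Use suppliers in increasing cost order.
S14 (0.6): use full 23 ; 29 Mbps to go.
Take 18 from S5 at 1.4 ; need 11 more.
S7 at 1.6: take 11 of its 24 ; requirement met.
S16, SC: unused.

11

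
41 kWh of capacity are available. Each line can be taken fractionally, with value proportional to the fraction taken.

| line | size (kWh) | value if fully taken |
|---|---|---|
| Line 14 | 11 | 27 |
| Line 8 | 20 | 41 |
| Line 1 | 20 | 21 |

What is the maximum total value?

78.5

Sort by value density: Line 14 27/11≈2.45, Line 8 41/20≈2.05, Line 1 21/20≈1.05.
Line 14: take in full, 11 kWh for value 27 → 30 left.
Line 8: take in full, 20 kWh for value 41 → 10 left.
Only 10 kWh remain; take 10/20 of Line 1 for value 21×10/20 = 10.5.
Total value = 78.5.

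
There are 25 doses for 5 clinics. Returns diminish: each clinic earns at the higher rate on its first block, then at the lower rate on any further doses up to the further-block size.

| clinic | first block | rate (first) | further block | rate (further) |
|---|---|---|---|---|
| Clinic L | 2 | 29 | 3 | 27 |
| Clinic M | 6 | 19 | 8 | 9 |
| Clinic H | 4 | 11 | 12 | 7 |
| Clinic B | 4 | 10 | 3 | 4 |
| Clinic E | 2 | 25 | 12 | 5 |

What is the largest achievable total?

423

Order all 10 blocks by rate: Clinic L/first 29 > Clinic L/second 27 > Clinic E/first 25 > Clinic M/first 19 > Clinic H/first 11 > Clinic B/first 10 > Clinic M/second 9 > Clinic H/second 7 > Clinic E/second 5 > Clinic B/second 4.
Clinic L first at 29: fill all 2 ; 23 left.
Clinic L second at 27: fill all 3 ; 20 left.
Clinic E first at 25: fill all 2 ; 18 left.
Clinic M/first (19): +6 ; 12 left.
Clinic H first at 11: fill all 4 ; 8 left.
Clinic B first at 10: fill all 4 ; 4 left.
Clinic M/second: +4 of 8 at 9; pool empty.
Total = 29×2 + 27×3 + 25×2 + 19×6 + 11×4 + 10×4 + 9×4 = 423.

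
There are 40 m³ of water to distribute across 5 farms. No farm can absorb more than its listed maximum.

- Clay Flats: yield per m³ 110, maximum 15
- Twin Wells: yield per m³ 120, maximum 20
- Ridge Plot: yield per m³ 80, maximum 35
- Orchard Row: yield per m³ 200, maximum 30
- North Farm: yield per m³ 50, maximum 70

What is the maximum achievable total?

7200

Highest yield per m³ first: Orchard Row 200 > Twin Wells 120 > Clay Flats 110 > Ridge Plot 80 > North Farm 50.
Orchard Row takes 30 to reach its cap of 30 — 10 left.
Only 10 left; Twin Wells takes them to reach 10.
Total = 120×10 + 200×30 = 7200.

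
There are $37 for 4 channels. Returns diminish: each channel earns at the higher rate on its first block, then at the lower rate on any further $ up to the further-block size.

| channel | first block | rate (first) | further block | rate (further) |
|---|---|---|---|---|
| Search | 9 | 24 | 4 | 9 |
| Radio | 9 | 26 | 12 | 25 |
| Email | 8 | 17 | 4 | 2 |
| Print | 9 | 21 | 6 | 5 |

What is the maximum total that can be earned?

Treat each block as its own option and order by rate: Radio/T1 26 > Radio/T2 25 > Search/T1 24 > Print/T1 21 > Email/T1 17 > Search/T2 9 > Print/T2 5 > Email/T2 2.
Fill Radio T1 block (9 at 26) → 28 left.
Fill Radio T2 block (12 at 25) → 16 left.
Search/T1 (24): +9 → 7 left.
Print T1 at 21: only 7 left, fill 7.
Total = 26×9 + 25×12 + 24×9 + 21×7 = 897.

897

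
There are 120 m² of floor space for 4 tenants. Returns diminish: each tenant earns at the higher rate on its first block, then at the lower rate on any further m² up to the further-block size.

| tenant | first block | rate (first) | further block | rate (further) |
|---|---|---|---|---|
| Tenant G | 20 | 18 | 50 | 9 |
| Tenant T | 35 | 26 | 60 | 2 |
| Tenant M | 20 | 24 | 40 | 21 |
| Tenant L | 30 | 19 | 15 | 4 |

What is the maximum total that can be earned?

2705

Treat each block as its own option and order by rate: Tenant T/first 26 > Tenant M/first 24 > Tenant M/second 21 > Tenant L/first 19 > Tenant G/first 18 > Tenant G/second 9 > Tenant L/second 4 > Tenant T/second 2.
Tenant T/first (26): +35 ; 85 left.
Fill Tenant M first block (20 at 24) ; 65 left.
Tenant M second at 21: fill all 40 ; 25 left.
Tenant L first at 19: only 25 left, fill 25.
Total = 26×35 + 24×20 + 21×40 + 19×25 = 2705.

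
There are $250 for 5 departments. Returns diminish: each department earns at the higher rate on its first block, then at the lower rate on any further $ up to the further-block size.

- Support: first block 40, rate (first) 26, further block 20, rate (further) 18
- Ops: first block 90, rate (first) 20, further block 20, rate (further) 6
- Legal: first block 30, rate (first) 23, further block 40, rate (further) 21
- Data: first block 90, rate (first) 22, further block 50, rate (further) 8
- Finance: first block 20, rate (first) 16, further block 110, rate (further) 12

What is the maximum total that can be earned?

Order all 10 blocks by rate: Support/tier1 26 > Legal/tier1 23 > Data/tier1 22 > Legal/tier2 21 > Ops/tier1 20 > Support/tier2 18 > Finance/tier1 16 > Finance/tier2 12 > Data/tier2 8 > Ops/tier2 6.
Support tier1 at 26: fill all 40 → 210 left.
Legal tier1 at 23: fill all 30 → 180 left.
Fill Data tier1 block (90 at 22) → 90 left.
Legal/tier2 (21): +40 → 50 left.
Ops/tier1: +50 of 90 at 20; pool empty.
Total = 26×40 + 23×30 + 22×90 + 21×40 + 20×50 = 5550.

5550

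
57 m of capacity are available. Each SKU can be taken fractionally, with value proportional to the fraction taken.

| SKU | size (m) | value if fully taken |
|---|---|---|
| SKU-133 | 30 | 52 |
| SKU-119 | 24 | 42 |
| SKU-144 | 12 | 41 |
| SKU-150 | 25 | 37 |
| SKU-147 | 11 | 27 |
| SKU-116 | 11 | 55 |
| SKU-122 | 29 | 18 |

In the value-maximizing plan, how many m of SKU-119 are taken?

23

Best value per unit of size first: SKU-116 55/11≈5, SKU-144 41/12≈3.42, SKU-147 27/11≈2.45, SKU-119 42/24≈1.75, SKU-133 52/30≈1.73, SKU-150 37/25≈1.48, SKU-122 18/29≈0.621.
All 11 m of SKU-116 fit (value 55) ; 46 remain.
All 12 m of SKU-144 fit (value 41) ; 34 remain.
SKU-147: take in full, 11 m for value 27 ; 23 left.
23 m left: a 23/24 share of SKU-119 gives 42×23/24 = 40.25.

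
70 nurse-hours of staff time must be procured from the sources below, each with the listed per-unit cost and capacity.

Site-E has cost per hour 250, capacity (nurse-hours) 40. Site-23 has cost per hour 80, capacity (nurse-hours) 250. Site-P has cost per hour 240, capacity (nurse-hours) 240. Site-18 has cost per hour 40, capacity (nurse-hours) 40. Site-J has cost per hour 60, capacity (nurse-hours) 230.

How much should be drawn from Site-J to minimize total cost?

30

Cheapest first:
Site-18 at 40: take all 40 nurse-hours → 30 still needed.
Take 30 from Site-J at 60 to finish.
Site-23, Site-P, Site-E: unused.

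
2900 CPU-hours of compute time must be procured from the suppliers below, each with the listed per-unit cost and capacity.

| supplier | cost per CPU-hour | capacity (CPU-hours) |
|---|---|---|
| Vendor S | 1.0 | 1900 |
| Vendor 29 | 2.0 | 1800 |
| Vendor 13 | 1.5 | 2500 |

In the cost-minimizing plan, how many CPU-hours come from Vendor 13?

Fill from the cheapest supplier first.
Vendor S (1.0): use full 1900 — 1000 CPU-hours to go.
Vendor 13 (1.5): take the remaining 1000 — done.
Vendor 29: unused.

1000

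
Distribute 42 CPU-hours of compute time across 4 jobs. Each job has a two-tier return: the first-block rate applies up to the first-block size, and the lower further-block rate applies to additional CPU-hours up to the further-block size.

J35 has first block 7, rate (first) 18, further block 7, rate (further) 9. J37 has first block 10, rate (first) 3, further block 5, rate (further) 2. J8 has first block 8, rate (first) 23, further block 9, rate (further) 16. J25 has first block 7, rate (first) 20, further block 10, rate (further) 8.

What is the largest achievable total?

Order all 8 blocks by rate: J8/first 23 > J25/first 20 > J35/first 18 > J8/second 16 > J35/second 9 > J25/second 8 > J37/first 3 > J37/second 2.
J8 first at 23: fill all 8 — 34 left.
J25 first at 20: fill all 7 — 27 left.
Fill J35 first block (7 at 18) — 20 left.
J8 second at 16: fill all 9 — 11 left.
J35/second (9): +7 — 4 left.
J25 second at 8: only 4 left, fill 4.
Total = 23×8 + 20×7 + 18×7 + 16×9 + 9×7 + 8×4 = 689.

689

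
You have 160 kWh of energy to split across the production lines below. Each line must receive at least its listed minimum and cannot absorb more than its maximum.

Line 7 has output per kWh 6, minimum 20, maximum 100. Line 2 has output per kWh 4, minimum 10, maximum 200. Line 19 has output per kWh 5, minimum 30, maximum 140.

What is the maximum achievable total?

Meeting every minimum uses 20+10+30 = 60 kWh, leaving 100.
Highest output per kWh first: Line 7 6 > Line 19 5 > Line 2 4.
Give Line 7 80 more to hit its cap of 100 → 20 left.
Line 19 has room for 110 more but only 20 remain, so it gets 50.
Total = 6×100 + 4×10 + 5×50 = 890.

890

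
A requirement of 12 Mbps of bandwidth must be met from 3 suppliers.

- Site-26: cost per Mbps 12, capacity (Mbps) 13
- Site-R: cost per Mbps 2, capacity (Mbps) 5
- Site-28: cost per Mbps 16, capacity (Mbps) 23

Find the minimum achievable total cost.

94

Cheapest first:
Site-R (2): use full 5 → 7 Mbps to go.
Site-26 (12): take the remaining 7 → done.
Site-28: unused.
Cost = 5×2 + 7×12 = 94.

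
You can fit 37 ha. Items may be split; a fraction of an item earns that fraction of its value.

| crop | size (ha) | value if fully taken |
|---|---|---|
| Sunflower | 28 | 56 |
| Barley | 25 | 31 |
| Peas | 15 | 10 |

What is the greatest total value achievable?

67.16

Best value per unit of size first: Sunflower 56/28≈2, Barley 31/25≈1.24, Peas 10/15≈0.667.
Sunflower: take in full, 28 ha for value 56 ; 9 left.
Only 9 ha remain; take 9/25 of Barley for value 31×9/25 = 11.16.
Total value = 67.16.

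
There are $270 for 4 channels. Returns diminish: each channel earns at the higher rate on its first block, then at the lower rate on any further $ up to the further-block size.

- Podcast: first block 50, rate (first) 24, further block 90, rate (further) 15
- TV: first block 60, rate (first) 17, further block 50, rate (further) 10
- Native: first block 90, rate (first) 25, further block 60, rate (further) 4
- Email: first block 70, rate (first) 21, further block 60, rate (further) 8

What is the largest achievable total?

Rank every tier by rate: Native/tier1 25 > Podcast/tier1 24 > Email/tier1 21 > TV/tier1 17 > Podcast/tier2 15 > TV/tier2 10 > Email/tier2 8 > Native/tier2 4.
Native/tier1 (25): +90 — 180 left.
Podcast tier1 at 24: fill all 50 — 130 left.
Fill Email tier1 block (70 at 21) — 60 left.
TV/tier1 (17): +60 — 0 left.
Total = 25×90 + 24×50 + 21×70 + 17×60 = 5940.

5940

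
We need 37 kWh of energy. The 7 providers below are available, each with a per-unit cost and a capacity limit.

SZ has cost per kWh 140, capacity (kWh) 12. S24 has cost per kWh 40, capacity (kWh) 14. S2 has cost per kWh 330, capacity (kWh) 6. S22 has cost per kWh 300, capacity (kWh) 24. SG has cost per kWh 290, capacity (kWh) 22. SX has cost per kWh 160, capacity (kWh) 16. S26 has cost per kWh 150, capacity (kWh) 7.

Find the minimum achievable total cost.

3930

Cheapest first:
S24 at 40: take all 14 kWh → 23 still needed.
SZ at 140: take all 12 kWh → 11 still needed.
S26 (150): use full 7 → 4 kWh to go.
SX (160): take the remaining 4 → done.
SG, S22, S2: unused.
Cost = 14×40 + 12×140 + 7×150 + 4×160 = 3930.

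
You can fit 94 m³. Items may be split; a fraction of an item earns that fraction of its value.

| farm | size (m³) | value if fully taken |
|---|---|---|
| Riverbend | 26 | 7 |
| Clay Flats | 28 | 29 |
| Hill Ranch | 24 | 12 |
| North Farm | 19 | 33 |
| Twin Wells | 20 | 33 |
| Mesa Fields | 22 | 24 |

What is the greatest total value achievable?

121.5

Rank by value-to-size ratio: North Farm 33/19≈1.74, Twin Wells 33/20≈1.65, Mesa Fields 24/22≈1.09, Clay Flats 29/28≈1.04, Hill Ranch 12/24≈0.5, Riverbend 7/26≈0.269.
All 19 m³ of North Farm fit (value 33) → 75 remain.
All 20 m³ of Twin Wells fit (value 33) → 55 remain.
Mesa Fields: take in full, 22 m³ for value 24 → 33 left.
All 28 m³ of Clay Flats fit (value 29) → 5 remain.
Fill the last 5 m³ with part of Hill Ranch: 5/24 of it earns 2.5.
Total value = 121.5.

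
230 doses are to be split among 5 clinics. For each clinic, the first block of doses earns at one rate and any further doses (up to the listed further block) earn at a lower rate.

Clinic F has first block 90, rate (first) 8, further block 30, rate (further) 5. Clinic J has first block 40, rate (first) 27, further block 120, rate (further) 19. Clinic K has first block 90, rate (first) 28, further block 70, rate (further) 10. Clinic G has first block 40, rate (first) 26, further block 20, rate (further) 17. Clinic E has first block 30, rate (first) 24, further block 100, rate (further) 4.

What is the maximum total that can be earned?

Rank every tier by rate: Clinic K/first 28 > Clinic J/first 27 > Clinic G/first 26 > Clinic E/first 24 > Clinic J/second 19 > Clinic G/second 17 > Clinic K/second 10 > Clinic F/first 8 > Clinic F/second 5 > Clinic E/second 4.
Fill Clinic K first block (90 at 28) — 140 left.
Fill Clinic J first block (40 at 27) — 100 left.
Clinic G first at 26: fill all 40 — 60 left.
Clinic E/first (24): +30 — 30 left.
30 remain; put them into Clinic J second at 19.
Total = 28×90 + 27×40 + 26×40 + 24×30 + 19×30 = 5930.

5930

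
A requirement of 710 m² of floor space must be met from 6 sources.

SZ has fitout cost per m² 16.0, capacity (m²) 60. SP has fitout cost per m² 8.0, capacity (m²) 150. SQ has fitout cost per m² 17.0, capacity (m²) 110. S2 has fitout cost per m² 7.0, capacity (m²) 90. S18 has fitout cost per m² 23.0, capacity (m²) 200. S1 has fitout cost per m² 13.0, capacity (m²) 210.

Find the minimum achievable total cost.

9460

Cheapest first:
S2 (7.0): use full 90 ; 620 m² to go.
Take 150 from SP at 8.0 ; need 470 more.
S1 at 13.0: take all 210 m² ; 260 still needed.
Take 60 from SZ at 16.0 ; need 200 more.
SQ (17.0): use full 110 ; 90 m² to go.
Take 90 from S18 at 23.0 to finish.
Cost = 90×7.0 + 150×8.0 + 210×13.0 + 60×16.0 + 110×17.0 + 90×23.0 = 9460.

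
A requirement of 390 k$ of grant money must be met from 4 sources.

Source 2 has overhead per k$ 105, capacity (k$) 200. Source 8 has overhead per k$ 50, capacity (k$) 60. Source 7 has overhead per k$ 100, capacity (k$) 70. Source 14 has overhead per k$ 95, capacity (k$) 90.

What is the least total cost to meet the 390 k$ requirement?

36400

Use sources in increasing cost order.
Source 8 (50): use full 60 → 330 k$ to go.
Take 90 from Source 14 at 95 → need 240 more.
Source 7 (100): use full 70 → 170 k$ to go.
Take 170 from Source 2 at 105 to finish.
Cost = 60×50 + 90×95 + 70×100 + 170×105 = 36400.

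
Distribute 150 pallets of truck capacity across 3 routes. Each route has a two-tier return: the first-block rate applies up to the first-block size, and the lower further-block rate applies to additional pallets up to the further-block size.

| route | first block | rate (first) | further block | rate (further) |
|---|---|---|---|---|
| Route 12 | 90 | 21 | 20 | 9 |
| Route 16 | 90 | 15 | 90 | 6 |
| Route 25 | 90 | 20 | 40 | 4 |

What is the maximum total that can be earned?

3090

Order all 6 blocks by rate: Route 12/first 21 > Route 25/first 20 > Route 16/first 15 > Route 12/second 9 > Route 16/second 6 > Route 25/second 4.
Route 12 first at 21: fill all 90 ; 60 left.
Route 25/first: +60 of 90 at 20; pool empty.
Total = 21×90 + 20×60 = 3090.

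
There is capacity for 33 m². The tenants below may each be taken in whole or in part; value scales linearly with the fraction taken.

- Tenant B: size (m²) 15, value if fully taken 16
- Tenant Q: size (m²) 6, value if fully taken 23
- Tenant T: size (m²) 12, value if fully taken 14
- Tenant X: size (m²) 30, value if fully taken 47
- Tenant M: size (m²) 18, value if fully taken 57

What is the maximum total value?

Best value per unit of size first: Tenant Q 23/6≈3.83, Tenant M 57/18≈3.17, Tenant X 47/30≈1.57, Tenant T 14/12≈1.17, Tenant B 16/15≈1.07.
Tenant Q: take in full, 6 m² for value 23 — 27 left.
Take all of Tenant M (18 m², value 57) — 9 m² left.
9 m² left: a 9/30 share of Tenant X gives 47×9/30 = 14.1.
Total value = 94.1.

94.1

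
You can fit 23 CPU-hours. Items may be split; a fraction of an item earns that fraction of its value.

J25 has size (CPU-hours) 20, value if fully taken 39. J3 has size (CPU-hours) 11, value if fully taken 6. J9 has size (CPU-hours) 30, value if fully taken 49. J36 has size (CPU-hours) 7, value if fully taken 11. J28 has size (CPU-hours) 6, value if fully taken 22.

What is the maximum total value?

55.15

Sort by value density: J28 22/6≈3.67, J25 39/20≈1.95, J9 49/30≈1.63, J36 11/7≈1.57, J3 6/11≈0.545.
Take all of J28 (6 CPU-hours, value 22) → 17 CPU-hours left.
Fill the last 17 CPU-hours with part of J25: 17/20 of it earns 33.15.
Total value = 55.15.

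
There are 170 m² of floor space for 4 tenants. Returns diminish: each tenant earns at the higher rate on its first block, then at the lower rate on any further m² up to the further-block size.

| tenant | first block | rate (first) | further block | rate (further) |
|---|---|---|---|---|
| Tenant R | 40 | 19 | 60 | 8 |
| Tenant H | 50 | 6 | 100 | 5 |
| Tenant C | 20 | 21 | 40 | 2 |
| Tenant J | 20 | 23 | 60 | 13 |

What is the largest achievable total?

Treat each block as its own option and order by rate: Tenant J/tier1 23 > Tenant C/tier1 21 > Tenant R/tier1 19 > Tenant J/tier2 13 > Tenant R/tier2 8 > Tenant H/tier1 6 > Tenant H/tier2 5 > Tenant C/tier2 2.
Fill Tenant J tier1 block (20 at 23) — 150 left.
Tenant C tier1 at 21: fill all 20 — 130 left.
Fill Tenant R tier1 block (40 at 19) — 90 left.
Tenant J tier2 at 13: fill all 60 — 30 left.
Tenant R/tier2: +30 of 60 at 8; pool empty.
Total = 23×20 + 21×20 + 19×40 + 13×60 + 8×30 = 2660.

2660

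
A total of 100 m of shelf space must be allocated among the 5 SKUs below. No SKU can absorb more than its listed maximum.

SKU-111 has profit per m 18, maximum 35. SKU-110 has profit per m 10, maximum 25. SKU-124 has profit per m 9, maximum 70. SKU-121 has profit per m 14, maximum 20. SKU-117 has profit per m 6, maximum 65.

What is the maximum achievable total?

1340

Highest profit per m first: SKU-111 18 > SKU-121 14 > SKU-110 10 > SKU-124 9 > SKU-117 6.
SKU-111 takes 35 to reach its cap of 35 ; 65 left.
Give SKU-121 20 to hit its cap of 20 ; 45 left.
Give SKU-110 25 to hit its cap of 25 ; 20 left.
Only 20 left; SKU-124 takes them to reach 20.
Total = 18×35 + 10×25 + 9×20 + 14×20 = 1340.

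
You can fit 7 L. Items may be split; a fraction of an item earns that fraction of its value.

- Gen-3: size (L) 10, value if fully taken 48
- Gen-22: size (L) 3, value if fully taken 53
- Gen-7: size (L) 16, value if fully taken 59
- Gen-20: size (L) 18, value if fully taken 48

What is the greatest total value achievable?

Rank by value-to-size ratio: Gen-22 53/3≈17.7, Gen-3 48/10≈4.8, Gen-7 59/16≈3.69, Gen-20 48/18≈2.67.
All 3 L of Gen-22 fit (value 53) — 4 remain.
Only 4 L remain; take 4/10 of Gen-3 for value 48×4/10 = 19.2.
Total value = 72.2.

72.2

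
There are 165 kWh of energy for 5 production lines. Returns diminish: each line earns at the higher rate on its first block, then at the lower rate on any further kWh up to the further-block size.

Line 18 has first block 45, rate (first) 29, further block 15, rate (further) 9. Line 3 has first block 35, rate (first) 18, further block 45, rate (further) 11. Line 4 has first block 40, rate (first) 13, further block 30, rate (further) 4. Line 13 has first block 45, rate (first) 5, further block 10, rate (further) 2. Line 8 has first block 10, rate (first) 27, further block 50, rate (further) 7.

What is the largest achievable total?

3110

Treat each block as its own option and order by rate: Line 18/first 29 > Line 8/first 27 > Line 3/first 18 > Line 4/first 13 > Line 3/second 11 > Line 18/second 9 > Line 8/second 7 > Line 13/first 5 > Line 4/second 4 > Line 13/second 2.
Line 18 first at 29: fill all 45 → 120 left.
Line 8/first (27): +10 → 110 left.
Line 3/first (18): +35 → 75 left.
Line 4 first at 13: fill all 40 → 35 left.
35 remain; put them into Line 3 second at 11.
Total = 29×45 + 27×10 + 18×35 + 13×40 + 11×35 = 3110.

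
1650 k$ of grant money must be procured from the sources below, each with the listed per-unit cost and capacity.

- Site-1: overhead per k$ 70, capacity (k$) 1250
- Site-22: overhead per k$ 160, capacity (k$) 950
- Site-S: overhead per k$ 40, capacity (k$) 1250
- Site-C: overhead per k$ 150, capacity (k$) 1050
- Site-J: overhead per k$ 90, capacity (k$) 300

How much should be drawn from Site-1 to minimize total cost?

400

Use sources in increasing cost order.
Site-S at 40: take all 1250 k$ — 400 still needed.
Take 400 from Site-1 at 70 to finish.
Site-J, Site-C, Site-22: unused.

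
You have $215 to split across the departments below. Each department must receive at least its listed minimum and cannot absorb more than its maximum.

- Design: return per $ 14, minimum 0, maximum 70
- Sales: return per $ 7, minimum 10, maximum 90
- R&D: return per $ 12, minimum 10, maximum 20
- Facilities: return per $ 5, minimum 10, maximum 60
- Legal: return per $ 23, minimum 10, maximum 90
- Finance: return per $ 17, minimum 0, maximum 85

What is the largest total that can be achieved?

Meeting every minimum uses 0+10+10+10+10+0 = 40 $, leaving 175.
Rank by return per $: Legal 23 > Finance 17 > Design 14 > R&D 12 > Sales 7 > Facilities 5.
Legal takes 80 more to reach its cap of 90 → 95 left.
Finance takes 85 more to reach its cap of 85 → 10 left.
Design has room for 70 more but only 10 remain, so it gets 10.
Total = 14×10 + 7×10 + 12×10 + 5×10 + 23×90 + 17×85 = 3895.

3895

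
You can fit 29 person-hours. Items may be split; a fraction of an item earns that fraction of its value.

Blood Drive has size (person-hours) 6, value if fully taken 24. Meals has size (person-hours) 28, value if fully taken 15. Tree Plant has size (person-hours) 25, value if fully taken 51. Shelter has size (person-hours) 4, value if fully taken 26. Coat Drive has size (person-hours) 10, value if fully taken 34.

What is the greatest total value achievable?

Best value per unit of size first: Shelter 26/4≈6.5, Blood Drive 24/6≈4, Coat Drive 34/10≈3.4, Tree Plant 51/25≈2.04, Meals 15/28≈0.536.
Take all of Shelter (4 person-hours, value 26) ; 25 person-hours left.
Blood Drive: take in full, 6 person-hours for value 24 ; 19 left.
All 10 person-hours of Coat Drive fit (value 34) ; 9 remain.
Fill the last 9 person-hours with part of Tree Plant: 9/25 of it earns 18.36.
Total value = 102.36.

102.36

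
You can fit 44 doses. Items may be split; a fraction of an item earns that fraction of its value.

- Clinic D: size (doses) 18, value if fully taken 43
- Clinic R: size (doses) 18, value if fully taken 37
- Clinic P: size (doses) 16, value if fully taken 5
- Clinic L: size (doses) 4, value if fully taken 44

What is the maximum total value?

Sort by value density: Clinic L 44/4≈11, Clinic D 43/18≈2.39, Clinic R 37/18≈2.06, Clinic P 5/16≈0.312.
Take all of Clinic L (4 doses, value 44) — 40 doses left.
All 18 doses of Clinic D fit (value 43) — 22 remain.
Take all of Clinic R (18 doses, value 37) — 4 doses left.
4 doses left: a 4/16 share of Clinic P gives 5×4/16 = 1.25.
Total value = 125.25.

125.25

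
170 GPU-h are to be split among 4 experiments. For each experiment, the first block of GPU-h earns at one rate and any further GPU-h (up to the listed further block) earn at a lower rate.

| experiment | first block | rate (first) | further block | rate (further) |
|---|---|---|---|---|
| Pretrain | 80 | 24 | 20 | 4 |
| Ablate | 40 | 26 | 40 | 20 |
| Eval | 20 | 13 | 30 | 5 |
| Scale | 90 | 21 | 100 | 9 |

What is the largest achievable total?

Treat each block as its own option and order by rate: Ablate/T1 26 > Pretrain/T1 24 > Scale/T1 21 > Ablate/T2 20 > Eval/T1 13 > Scale/T2 9 > Eval/T2 5 > Pretrain/T2 4.
Ablate T1 at 26: fill all 40 — 130 left.
Pretrain/T1 (24): +80 — 50 left.
Scale T1 at 21: only 50 left, fill 50.
Total = 26×40 + 24×80 + 21×50 = 4010.

4010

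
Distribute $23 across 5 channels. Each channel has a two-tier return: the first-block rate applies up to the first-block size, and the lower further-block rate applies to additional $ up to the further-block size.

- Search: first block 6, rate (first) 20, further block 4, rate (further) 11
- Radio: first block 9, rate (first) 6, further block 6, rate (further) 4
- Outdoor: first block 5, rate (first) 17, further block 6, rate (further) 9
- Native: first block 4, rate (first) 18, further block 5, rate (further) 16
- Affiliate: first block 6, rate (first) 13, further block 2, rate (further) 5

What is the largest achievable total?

Order all 10 blocks by rate: Search/first 20 > Native/first 18 > Outdoor/first 17 > Native/second 16 > Affiliate/first 13 > Search/second 11 > Outdoor/second 9 > Radio/first 6 > Affiliate/second 5 > Radio/second 4.
Search/first (20): +6 ; 17 left.
Native first at 18: fill all 4 ; 13 left.
Outdoor first at 17: fill all 5 ; 8 left.
Native second at 16: fill all 5 ; 3 left.
3 remain; put them into Affiliate first at 13.
Total = 20×6 + 18×4 + 17×5 + 16×5 + 13×3 = 396.

396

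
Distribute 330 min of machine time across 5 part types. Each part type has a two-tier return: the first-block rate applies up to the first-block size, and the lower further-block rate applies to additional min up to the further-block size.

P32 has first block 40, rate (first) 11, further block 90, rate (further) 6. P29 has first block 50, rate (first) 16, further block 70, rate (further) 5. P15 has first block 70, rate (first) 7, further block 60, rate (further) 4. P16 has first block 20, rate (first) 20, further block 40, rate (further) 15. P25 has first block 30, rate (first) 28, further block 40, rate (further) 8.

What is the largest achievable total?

4130

Order all 10 blocks by rate: P25/tier1 28 > P16/tier1 20 > P29/tier1 16 > P16/tier2 15 > P32/tier1 11 > P25/tier2 8 > P15/tier1 7 > P32/tier2 6 > P29/tier2 5 > P15/tier2 4.
P25 tier1 at 28: fill all 30 → 300 left.
P16 tier1 at 20: fill all 20 → 280 left.
P29/tier1 (16): +50 → 230 left.
Fill P16 tier2 block (40 at 15) → 190 left.
P32/tier1 (11): +40 → 150 left.
Fill P25 tier2 block (40 at 8) → 110 left.
Fill P15 tier1 block (70 at 7) → 40 left.
P32 tier2 at 6: only 40 left, fill 40.
Total = 28×30 + 20×20 + 16×50 + 15×40 + 11×40 + 8×40 + 7×70 + 6×40 = 4130.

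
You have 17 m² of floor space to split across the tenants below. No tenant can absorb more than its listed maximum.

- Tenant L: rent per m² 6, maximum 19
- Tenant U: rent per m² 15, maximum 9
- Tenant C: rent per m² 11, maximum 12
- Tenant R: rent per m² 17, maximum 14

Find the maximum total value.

283

Rank by rent per m²: Tenant R 17 > Tenant U 15 > Tenant C 11 > Tenant L 6.
Tenant R takes 14 to reach its cap of 14 — 3 left.
Tenant U: +3 (room for 9) → 3. Pool exhausted.
Total = 15×3 + 17×14 = 283.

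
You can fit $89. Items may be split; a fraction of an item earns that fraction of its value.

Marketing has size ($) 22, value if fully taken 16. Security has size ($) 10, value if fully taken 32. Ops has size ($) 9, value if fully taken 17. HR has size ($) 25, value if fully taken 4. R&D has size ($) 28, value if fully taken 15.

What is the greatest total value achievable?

83.2

Best value per unit of size first: Security 32/10≈3.2, Ops 17/9≈1.89, Marketing 16/22≈0.727, R&D 15/28≈0.536, HR 4/25≈0.16.
All 10 $ of Security fit (value 32) — 79 remain.
Ops: take in full, 9 $ for value 17 — 70 left.
Marketing: take in full, 22 $ for value 16 — 48 left.
All 28 $ of R&D fit (value 15) — 20 remain.
Only 20 $ remain; take 20/25 of HR for value 4×20/25 = 3.2.
Total value = 83.2.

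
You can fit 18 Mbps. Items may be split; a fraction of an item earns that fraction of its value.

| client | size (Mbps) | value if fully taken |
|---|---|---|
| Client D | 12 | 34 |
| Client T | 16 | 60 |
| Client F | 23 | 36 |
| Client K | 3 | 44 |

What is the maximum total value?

100.25

Best value per unit of size first: Client K 44/3≈14.7, Client T 60/16≈3.75, Client D 34/12≈2.83, Client F 36/23≈1.57.
All 3 Mbps of Client K fit (value 44) ; 15 remain.
15 Mbps left: a 15/16 share of Client T gives 60×15/16 = 56.25.
Total value = 100.25.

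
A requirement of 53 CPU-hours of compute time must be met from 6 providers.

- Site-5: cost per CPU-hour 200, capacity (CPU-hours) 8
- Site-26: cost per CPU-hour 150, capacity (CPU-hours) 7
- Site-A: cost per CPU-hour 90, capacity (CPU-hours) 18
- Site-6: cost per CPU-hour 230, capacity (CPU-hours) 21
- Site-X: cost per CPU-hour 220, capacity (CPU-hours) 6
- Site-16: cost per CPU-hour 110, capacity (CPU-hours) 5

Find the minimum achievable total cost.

Use providers in increasing cost order.
Site-A at 90: take all 18 CPU-hours ; 35 still needed.
Site-16 at 110: take all 5 CPU-hours ; 30 still needed.
Site-26 (150): use full 7 ; 23 CPU-hours to go.
Site-5 (200): use full 8 ; 15 CPU-hours to go.
Site-X (220): use full 6 ; 9 CPU-hours to go.
Site-6 (230): take the remaining 9 ; done.
Cost = 18×90 + 5×110 + 7×150 + 8×200 + 6×220 + 9×230 = 8210.

8210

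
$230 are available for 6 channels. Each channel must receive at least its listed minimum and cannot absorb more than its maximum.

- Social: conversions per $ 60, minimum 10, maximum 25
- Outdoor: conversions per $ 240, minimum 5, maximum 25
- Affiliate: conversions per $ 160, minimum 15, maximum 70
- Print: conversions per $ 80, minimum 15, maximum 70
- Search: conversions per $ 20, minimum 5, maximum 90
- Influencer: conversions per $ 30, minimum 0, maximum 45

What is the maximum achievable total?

Meeting every minimum uses 10+5+15+15+5+0 = 50 $, leaving 180.
Rank by conversions per $: Outdoor 240 > Affiliate 160 > Print 80 > Social 60 > Influencer 30 > Search 20.
Outdoor takes 20 more to reach its cap of 25 ; 160 left.
Affiliate: +55 to 70 (cap) ; 105 left.
Give Print 55 more to hit its cap of 70 ; 50 left.
Give Social 15 more to hit its cap of 25 ; 35 left.
Only 35 left; Influencer takes them to reach 35.
Total = 60×25 + 240×25 + 160×70 + 80×70 + 20×5 + 30×35 = 25450.

25450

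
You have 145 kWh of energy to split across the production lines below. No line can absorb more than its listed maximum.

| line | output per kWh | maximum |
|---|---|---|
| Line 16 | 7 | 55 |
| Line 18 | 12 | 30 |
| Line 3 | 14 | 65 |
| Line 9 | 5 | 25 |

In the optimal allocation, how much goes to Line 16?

Order the production lines by output per kWh: Line 3 14 > Line 18 12 > Line 16 7 > Line 9 5.
Line 3: +65 to 65 (cap) → 80 left.
Line 18: +30 to 30 (cap) → 50 left.
Only 50 left; Line 16 takes them to reach 50.

50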